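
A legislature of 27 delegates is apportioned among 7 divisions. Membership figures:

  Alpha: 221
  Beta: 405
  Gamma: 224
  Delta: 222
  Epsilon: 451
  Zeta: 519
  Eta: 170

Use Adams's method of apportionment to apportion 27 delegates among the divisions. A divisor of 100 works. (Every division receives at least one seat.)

With modified divisor 100: modified quotas Alpha 2.210, Beta 4.050, Gamma 2.240, Delta 2.220, Epsilon 4.510, Zeta 5.190, Eta 1.700.
Rounding up: Alpha 3, Beta 5, Gamma 3, Delta 3, Epsilon 5, Zeta 6, Eta 2 (total 27).

Alpha: 3; Beta: 5; Gamma: 3; Delta: 3; Epsilon: 5; Zeta: 6; Eta: 2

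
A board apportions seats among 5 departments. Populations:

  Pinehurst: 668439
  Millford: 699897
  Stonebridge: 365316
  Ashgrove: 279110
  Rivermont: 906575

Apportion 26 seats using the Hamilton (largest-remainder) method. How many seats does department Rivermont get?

Standard divisor: 2919337 ÷ 26 ≈ 112282.192.
Standard quotas: Pinehurst 5.9532, Millford 6.2334, Stonebridge 3.2536, Ashgrove 2.4858, Rivermont 8.0741.
Lower quotas: Pinehurst 5, Millford 6, Stonebridge 3, Ashgrove 2, Rivermont 8 (sum 24, leaving 2 seats).
Remainders in descending order: Pinehurst 0.9532, Ashgrove 0.4858, Stonebridge 0.2536, Millford 0.2334, Rivermont 0.0741.
The surplus seats go to Pinehurst, Ashgrove.
Rivermont receives 8.

8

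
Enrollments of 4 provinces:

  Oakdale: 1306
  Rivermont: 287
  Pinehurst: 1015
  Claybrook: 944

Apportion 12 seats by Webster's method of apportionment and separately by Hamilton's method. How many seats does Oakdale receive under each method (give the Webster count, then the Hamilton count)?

5 and 4

Webster: Oakdale 5, Rivermont 1, Pinehurst 3, Claybrook 3.
Hamilton: Oakdale 4, Rivermont 1, Pinehurst 4, Claybrook 3.
Oakdale gets 5 under Webster and 4 under Hamilton.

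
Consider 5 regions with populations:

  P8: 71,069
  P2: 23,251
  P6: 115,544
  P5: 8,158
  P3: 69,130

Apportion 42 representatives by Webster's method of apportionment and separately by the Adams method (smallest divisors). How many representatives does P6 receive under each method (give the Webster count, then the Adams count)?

17 and 16

Webster: P8 11, P2 3, P6 17, P5 1, P3 10.
Adams: P8 10, P2 4, P6 16, P5 2, P3 10.
P6 gets 17 under Webster and 16 under Adams.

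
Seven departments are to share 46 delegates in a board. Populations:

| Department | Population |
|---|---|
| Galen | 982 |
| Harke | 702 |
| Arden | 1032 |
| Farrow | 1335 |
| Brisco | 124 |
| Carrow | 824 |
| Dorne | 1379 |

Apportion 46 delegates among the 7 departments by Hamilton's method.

Galen 7, Harke 5, Arden 7, Farrow 10, Brisco 1, Carrow 6, Dorne 10

Total 6378; standard divisor 6378/46 ≈ 138.652.
Standard quotas: Galen 7.082, Harke 5.063, Arden 7.443, Farrow 9.628, Brisco 0.894, Carrow 5.943, Dorne 9.946.
Lower quotas: Galen 7, Harke 5, Arden 7, Farrow 9, Brisco 0, Carrow 5, Dorne 9 (sum 42, leaving 4 seats).
Remainders in descending order: Dorne 0.946, Carrow 0.943, Brisco 0.894, Farrow 0.628, Arden 0.443, Galen 0.082, Harke 0.063.
Largest remainders: Dorne, Carrow, Brisco, Farrow receive the extra seats.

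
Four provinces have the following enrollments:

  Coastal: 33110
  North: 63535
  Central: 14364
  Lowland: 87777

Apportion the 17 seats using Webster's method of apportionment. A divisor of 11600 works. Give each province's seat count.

Coastal: 3, North: 5, Central: 1, Lowland: 8

With modified divisor 11600: modified quotas Coastal 2.854, North 5.477, Central 1.238, Lowland 7.567.
Rounding to the nearest integer: Coastal 3, North 5, Central 1, Lowland 8 (total 17).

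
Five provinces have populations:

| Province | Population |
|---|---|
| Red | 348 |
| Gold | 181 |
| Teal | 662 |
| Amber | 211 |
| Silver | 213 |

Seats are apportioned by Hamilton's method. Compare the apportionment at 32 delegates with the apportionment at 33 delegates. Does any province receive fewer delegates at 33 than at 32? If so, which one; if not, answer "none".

none

At 32 seats: Red 7, Gold 4, Teal 13, Amber 4, Silver 4.
At 33 seats: Red 7, Gold 4, Teal 14, Amber 4, Silver 4.
No province's allocation decreased.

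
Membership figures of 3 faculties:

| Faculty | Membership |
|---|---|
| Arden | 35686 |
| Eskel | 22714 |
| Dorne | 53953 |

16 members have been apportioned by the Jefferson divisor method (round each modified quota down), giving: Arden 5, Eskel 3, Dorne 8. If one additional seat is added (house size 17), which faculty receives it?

Priority for the next seat is population ÷ (current seats + 1).
Priorities: Arden 5947.667, Eskel 5678.500, Dorne 5994.778.
Highest priority: Dorne.

Dorne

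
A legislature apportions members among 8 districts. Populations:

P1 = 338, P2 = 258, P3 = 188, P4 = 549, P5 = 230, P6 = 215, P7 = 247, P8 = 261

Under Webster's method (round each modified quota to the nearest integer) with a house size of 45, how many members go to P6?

Standard divisor 2286/45 ≈ 50.8; standard quotas: P1 6.654, P2 5.079, P3 3.701, P4 10.807, P5 4.528, P6 4.232, P7 4.862, P8 5.138.
Rounding to the nearest integer gives 7, 5, 4, 11, 5, 4, 5, 5 = 46 seats, so the divisor must be adjusted.
With modified divisor 51.6: modified quotas P1 6.550, P2 5.000, P3 3.643, P4 10.640, P5 4.457, P6 4.167, P7 4.787, P8 5.058.
Rounding to the nearest integer: P1 7, P2 5, P3 4, P4 11, P5 4, P6 4, P7 5, P8 5 (total 45).
P6 receives 4.

4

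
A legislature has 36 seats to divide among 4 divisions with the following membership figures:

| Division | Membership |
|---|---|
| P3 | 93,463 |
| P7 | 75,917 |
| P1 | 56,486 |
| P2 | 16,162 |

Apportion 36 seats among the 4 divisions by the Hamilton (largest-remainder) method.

Standard divisor: 242028 ÷ 36 = 6723.
Standard quotas: P3 13.9020, P7 11.2921, P1 8.4019, P2 2.4040.
Lower quotas: P3 13, P7 11, P1 8, P2 2 (sum 34, leaving 2 seats).
Remainders in descending order: P3 0.9020, P2 0.4040, P1 0.4019, P7 0.2921.
The surplus seats go to P3, P2.

P3=14; P7=11; P1=8; P2=3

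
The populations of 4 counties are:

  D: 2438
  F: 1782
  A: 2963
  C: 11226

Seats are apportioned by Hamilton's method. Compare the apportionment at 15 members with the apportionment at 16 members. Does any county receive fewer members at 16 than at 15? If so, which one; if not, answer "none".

At 15 seats: D 2, F 2, A 2, C 9.
At 16 seats: D 2, F 1, A 3, C 10.
F drops from 2 to 1.

F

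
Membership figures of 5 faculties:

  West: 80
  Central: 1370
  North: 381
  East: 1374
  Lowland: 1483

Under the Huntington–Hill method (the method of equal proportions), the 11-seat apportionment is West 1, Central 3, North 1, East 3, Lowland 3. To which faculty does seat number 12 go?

Lowland

Priority for the next seat is population ÷ (√(s·(s+1))).
Priorities: West 56.569, Central 395.485, North 269.408, East 396.640, Lowland 428.105.
Highest priority: Lowland.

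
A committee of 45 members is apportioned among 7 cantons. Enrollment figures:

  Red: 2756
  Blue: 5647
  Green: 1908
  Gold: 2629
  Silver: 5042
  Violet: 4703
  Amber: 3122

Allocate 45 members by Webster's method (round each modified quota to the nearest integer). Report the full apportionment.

Standard divisor 25807/45 ≈ 573.489; standard quotas: Red 4.806, Blue 9.847, Green 3.327, Gold 4.584, Silver 8.792, Violet 8.201, Amber 5.444.
Rounding to the nearest integer gives Red 5, Blue 10, Green 3, Gold 5, Silver 9, Violet 8, Amber 5 — total 45, matching the house size, so no adjustment is needed.

Red=5, Blue=10, Green=3, Gold=5, Silver=9, Violet=8, Amber=5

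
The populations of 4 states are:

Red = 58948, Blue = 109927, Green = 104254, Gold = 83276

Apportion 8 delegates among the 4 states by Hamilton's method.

The standard divisor is 356405/8 ≈ 44550.625.
Standard quotas: Red 1.3232, Blue 2.4675, Green 2.3401, Gold 1.8692.
Lower quotas: Red 1, Blue 2, Green 2, Gold 1 (sum 6, leaving 2 seats).
Remainders in descending order: Gold 0.8692, Blue 0.4675, Green 0.3401, Red 0.3232.
The surplus seats go to Gold, Blue.

Red 1, Blue 3, Green 2, Gold 2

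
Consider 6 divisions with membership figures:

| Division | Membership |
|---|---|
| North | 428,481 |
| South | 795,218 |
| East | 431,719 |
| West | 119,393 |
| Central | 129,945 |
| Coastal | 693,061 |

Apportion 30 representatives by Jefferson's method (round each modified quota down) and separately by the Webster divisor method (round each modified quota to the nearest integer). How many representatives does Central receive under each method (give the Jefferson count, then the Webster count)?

Jefferson: North 5, South 10, East 5, West 1, Central 1, Coastal 8.
Webster: North 5, South 9, East 5, West 1, Central 2, Coastal 8.
Central gets 1 under Jefferson and 2 under Webster.

1 and 2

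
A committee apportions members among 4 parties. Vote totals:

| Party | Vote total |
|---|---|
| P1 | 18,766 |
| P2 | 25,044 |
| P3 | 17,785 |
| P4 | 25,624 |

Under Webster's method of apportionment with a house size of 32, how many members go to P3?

7

Standard divisor 87219/32 ≈ 2725.594; standard quotas: P1 6.885, P2 9.188, P3 6.525, P4 9.401.
Rounding to the nearest integer gives P1 7, P2 9, P3 7, P4 9 — total 32, matching the house size, so no adjustment is needed.
P3 receives 7.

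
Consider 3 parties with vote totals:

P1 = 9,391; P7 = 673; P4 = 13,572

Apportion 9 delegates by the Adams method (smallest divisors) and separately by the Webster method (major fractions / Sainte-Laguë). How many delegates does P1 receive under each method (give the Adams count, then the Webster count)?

3 and 4

Adams: P1 3, P7 1, P4 5.
Webster: P1 4, P7 0, P4 5.
P1 gets 3 under Adams and 4 under Webster.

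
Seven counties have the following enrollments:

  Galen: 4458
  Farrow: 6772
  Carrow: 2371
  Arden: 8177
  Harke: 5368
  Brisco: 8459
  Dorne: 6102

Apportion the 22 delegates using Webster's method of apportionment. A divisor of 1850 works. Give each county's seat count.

With modified divisor 1850: modified quotas Galen 2.410, Farrow 3.661, Carrow 1.282, Arden 4.420, Harke 2.902, Brisco 4.572, Dorne 3.298.
Rounding to the nearest integer: Galen 2, Farrow 4, Carrow 1, Arden 4, Harke 3, Brisco 5, Dorne 3 (total 22).

Galen 2; Farrow 4; Carrow 1; Arden 4; Harke 3; Brisco 5; Dorne 3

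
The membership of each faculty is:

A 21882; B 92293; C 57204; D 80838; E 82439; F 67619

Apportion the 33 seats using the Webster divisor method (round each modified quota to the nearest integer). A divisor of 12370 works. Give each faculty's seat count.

A 2; B 7; C 5; D 7; E 7; F 5

With modified divisor 12370: modified quotas A 1.769, B 7.461, C 4.624, D 6.535, E 6.664, F 5.466.
Rounding to the nearest integer: A 2, B 7, C 5, D 7, E 7, F 5 (total 33).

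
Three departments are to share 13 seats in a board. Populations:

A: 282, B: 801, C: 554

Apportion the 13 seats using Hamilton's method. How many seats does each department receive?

Total 1637; standard divisor 1637/13 ≈ 125.923.
Standard quotas: A 2.239, B 6.361, C 4.400.
Lower quotas: A 2, B 6, C 4 (sum 12, leaving 1 seat).
Remainders in descending order: C 0.400, B 0.361, A 0.239.
The surplus seat goes to C.

A 2, B 6, C 5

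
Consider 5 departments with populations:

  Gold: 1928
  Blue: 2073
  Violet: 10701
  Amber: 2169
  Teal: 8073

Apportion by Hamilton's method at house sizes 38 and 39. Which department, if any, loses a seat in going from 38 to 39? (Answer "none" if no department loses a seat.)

At 38 seats: Gold 3, Blue 3, Violet 16, Amber 4, Teal 12.
At 39 seats: Gold 3, Blue 3, Violet 17, Amber 3, Teal 13.
Amber drops from 4 to 3.

Amber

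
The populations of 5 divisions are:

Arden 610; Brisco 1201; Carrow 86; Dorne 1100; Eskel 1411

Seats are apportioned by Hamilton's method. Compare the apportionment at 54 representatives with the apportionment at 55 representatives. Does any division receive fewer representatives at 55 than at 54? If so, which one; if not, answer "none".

At 54 seats: Arden 7, Brisco 15, Carrow 1, Dorne 14, Eskel 17.
At 55 seats: Arden 8, Brisco 15, Carrow 1, Dorne 14, Eskel 17.
No division's allocation decreased.

none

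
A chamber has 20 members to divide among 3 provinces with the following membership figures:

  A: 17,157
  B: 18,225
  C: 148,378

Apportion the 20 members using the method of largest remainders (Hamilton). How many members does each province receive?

The standard divisor is 183760/20 = 9188.
Standard quotas: A 1.8673, B 1.9836, C 16.1491.
Lower quotas: A 1, B 1, C 16 (sum 18, leaving 2 seats).
Remainders in descending order: B 0.9836, A 0.8673, C 0.1491.
Largest remainders: B, A receive the extra seats.

A=2, B=2, C=16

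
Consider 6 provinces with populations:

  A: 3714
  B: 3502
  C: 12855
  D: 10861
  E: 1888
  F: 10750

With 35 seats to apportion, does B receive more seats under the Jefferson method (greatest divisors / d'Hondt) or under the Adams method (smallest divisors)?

Adams

Jefferson: A 3, B 2, C 11, D 9, E 1, F 9.
Adams: A 3, B 3, C 10, D 9, E 2, F 8.
B gets 2 under Jefferson and 3 under Adams.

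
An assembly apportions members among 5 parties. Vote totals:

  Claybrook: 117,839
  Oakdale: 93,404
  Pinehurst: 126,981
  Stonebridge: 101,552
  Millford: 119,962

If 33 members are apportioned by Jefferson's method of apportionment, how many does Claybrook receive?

Standard divisor 559738/33 ≈ 16961.758; standard quotas: Claybrook 6.947, Oakdale 5.507, Pinehurst 7.486, Stonebridge 5.987, Millford 7.072.
Rounding down gives 6, 5, 7, 5, 7 = 30 seats, so the divisor must be adjusted.
With modified divisor 15700: modified quotas Claybrook 7.506, Oakdale 5.949, Pinehurst 8.088, Stonebridge 6.468, Millford 7.641.
Rounding down: Claybrook 7, Oakdale 5, Pinehurst 8, Stonebridge 6, Millford 7 (total 33).
Claybrook receives 7.

7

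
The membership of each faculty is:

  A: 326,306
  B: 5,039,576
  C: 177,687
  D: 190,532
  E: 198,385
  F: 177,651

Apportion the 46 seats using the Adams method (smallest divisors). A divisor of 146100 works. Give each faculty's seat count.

A 3; B 35; C 2; D 2; E 2; F 2

With modified divisor 146100: modified quotas A 2.233, B 34.494, C 1.216, D 1.304, E 1.358, F 1.216.
Rounding up: A 3, B 35, C 2, D 2, E 2, F 2 (total 46).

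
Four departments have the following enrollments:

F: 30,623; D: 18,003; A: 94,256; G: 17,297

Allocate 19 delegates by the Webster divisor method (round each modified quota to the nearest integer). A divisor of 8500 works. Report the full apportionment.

F 4, D 2, A 11, G 2

With modified divisor 8500: modified quotas F 3.603, D 2.118, A 11.089, G 2.035.
Rounding to the nearest integer: F 4, D 2, A 11, G 2 (total 19).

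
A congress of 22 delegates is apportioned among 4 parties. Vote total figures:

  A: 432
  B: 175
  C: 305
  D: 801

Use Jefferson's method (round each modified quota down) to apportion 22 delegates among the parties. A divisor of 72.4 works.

With modified divisor 72.4: modified quotas A 5.967, B 2.417, C 4.213, D 11.064.
Rounding down: A 5, B 2, C 4, D 11 (total 22).

A=5; B=2; C=4; D=11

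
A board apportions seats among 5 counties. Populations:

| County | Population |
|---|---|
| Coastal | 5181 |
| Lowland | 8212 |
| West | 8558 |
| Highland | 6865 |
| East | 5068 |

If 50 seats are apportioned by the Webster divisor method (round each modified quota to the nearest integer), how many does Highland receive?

Standard divisor 33884/50 ≈ 677.68; standard quotas: Coastal 7.645, Lowland 12.118, West 12.628, Highland 10.130, East 7.478.
Rounding to the nearest integer gives Coastal 8, Lowland 12, West 13, Highland 10, East 7 — total 50, matching the house size, so no adjustment is needed.
Highland receives 10.

10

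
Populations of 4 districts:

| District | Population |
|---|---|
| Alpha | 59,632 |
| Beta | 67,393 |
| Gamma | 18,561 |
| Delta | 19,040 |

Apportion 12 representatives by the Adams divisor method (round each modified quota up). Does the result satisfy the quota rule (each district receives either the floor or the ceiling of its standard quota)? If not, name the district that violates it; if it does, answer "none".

none

Standard quotas: Alpha 4.347, Beta 4.912, Gamma 1.353, Delta 1.388.
Adams allocation: Alpha 4, Beta 4, Gamma 2, Delta 2.
Every allocation lies between the lower and upper quota.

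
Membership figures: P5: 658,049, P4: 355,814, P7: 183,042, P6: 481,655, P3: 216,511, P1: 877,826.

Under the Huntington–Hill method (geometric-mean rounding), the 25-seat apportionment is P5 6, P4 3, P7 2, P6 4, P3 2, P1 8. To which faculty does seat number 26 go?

Priority for the next seat is population ÷ (√(s·(s+1))).
Priorities: P5 101539.165, P4 102714.654, P7 74726.584, P6 107701.332, P3 88390.246, P1 103452.786.
Highest priority: P6.

P6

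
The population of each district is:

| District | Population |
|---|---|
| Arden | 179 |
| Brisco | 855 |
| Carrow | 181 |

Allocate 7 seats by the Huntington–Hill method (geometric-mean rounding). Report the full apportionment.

Arden 1, Brisco 5, Carrow 1

With divisor 174: modified quotas Arden 1.029, Brisco 4.914, Carrow 1.040.
Geometric-mean thresholds: Arden √(1·2)=1.414, Brisco √(4·5)=4.472, Carrow √(1·2)=1.414.
Each quota rounded against its threshold gives Arden 1, Brisco 5, Carrow 1 (total 7).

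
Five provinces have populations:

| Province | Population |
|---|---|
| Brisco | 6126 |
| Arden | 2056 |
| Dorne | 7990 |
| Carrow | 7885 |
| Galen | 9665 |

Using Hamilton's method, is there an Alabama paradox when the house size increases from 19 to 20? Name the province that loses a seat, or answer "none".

Brisco

At 19 seats: Brisco 4, Arden 1, Dorne 5, Carrow 4, Galen 5.
At 20 seats: Brisco 3, Arden 1, Dorne 5, Carrow 5, Galen 6.
Brisco drops from 4 to 3.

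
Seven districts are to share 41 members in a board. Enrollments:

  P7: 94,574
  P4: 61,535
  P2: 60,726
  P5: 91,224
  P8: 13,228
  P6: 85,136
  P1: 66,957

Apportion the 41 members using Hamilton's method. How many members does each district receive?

P7 8; P4 5; P2 5; P5 8; P8 1; P6 8; P1 6

Total 473380; standard divisor 473380/41 ≈ 11545.854.
Standard quotas: P7 8.1912, P4 5.3296, P2 5.2596, P5 7.9010, P8 1.1457, P6 7.3737, P1 5.7992.
Lower quotas: P7 8, P4 5, P2 5, P5 7, P8 1, P6 7, P1 5 (sum 38, leaving 3 seats).
Remainders in descending order: P5 0.9010, P1 0.7992, P6 0.3737, P4 0.3296, P2 0.2596, P7 0.1912, P8 0.1457.
Largest remainders: P5, P1, P6 receive the extra seats.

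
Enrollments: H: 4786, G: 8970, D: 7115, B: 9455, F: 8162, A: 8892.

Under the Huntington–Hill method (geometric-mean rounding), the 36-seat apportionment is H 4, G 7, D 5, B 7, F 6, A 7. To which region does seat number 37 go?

D

Priority for the next seat is population ÷ (√(s·(s+1))).
Priorities: H 1070.182, G 1198.667, D 1299.015, B 1263.478, F 1259.424, A 1188.243.
Highest priority: D.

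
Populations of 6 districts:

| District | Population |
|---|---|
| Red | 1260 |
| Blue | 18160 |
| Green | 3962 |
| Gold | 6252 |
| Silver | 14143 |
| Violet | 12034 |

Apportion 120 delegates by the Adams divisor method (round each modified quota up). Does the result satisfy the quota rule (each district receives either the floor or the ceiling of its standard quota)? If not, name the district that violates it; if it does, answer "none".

Blue

Standard quotas: Red 2.709, Blue 39.046, Green 8.519, Gold 13.443, Silver 30.409, Violet 25.874.
Adams allocation: Red 3, Blue 38, Green 9, Gold 14, Silver 30, Violet 26.
Blue has quota 39.046 (lower 39, upper 40) but receives 38 — outside the quota interval.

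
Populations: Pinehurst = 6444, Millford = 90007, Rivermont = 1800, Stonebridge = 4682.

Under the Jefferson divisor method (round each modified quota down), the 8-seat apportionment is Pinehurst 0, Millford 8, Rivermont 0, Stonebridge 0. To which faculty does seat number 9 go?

Priority for the next seat is population ÷ (current seats + 1).
Priorities: Pinehurst 6444.000, Millford 10000.778, Rivermont 1800.000, Stonebridge 4682.000.
Highest priority: Millford.

Millford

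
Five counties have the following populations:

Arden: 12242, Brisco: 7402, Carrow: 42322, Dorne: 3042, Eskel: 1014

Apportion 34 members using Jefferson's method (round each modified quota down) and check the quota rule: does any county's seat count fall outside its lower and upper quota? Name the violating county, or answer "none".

Standard quotas: Arden 6.304, Brisco 3.812, Carrow 21.795, Dorne 1.567, Eskel 0.522.
Jefferson allocation: Arden 6, Brisco 4, Carrow 23, Dorne 1, Eskel 0.
Carrow has quota 21.795 (lower 21, upper 22) but receives 23 — outside the quota interval.

Carrow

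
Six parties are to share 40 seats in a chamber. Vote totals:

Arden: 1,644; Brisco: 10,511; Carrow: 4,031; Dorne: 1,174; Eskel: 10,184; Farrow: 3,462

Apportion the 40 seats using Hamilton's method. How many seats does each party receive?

Arden=2, Brisco=14, Carrow=5, Dorne=2, Eskel=13, Farrow=4

Total 31006; standard divisor 31006/40 ≈ 775.15.
Standard quotas: Arden 2.1209, Brisco 13.5600, Carrow 5.2003, Dorne 1.5145, Eskel 13.1381, Farrow 4.4662.
Lower quotas: Arden 2, Brisco 13, Carrow 5, Dorne 1, Eskel 13, Farrow 4 (sum 38, leaving 2 seats).
Remainders in descending order: Brisco 0.5600, Dorne 0.5145, Farrow 0.4662, Carrow 0.2003, Eskel 0.1381, Arden 0.1209.
Largest remainders: Brisco, Dorne receive the extra seats.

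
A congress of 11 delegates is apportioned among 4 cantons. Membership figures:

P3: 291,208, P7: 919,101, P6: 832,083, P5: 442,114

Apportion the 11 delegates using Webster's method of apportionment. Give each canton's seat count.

P3: 1; P7: 4; P6: 4; P5: 2

Standard divisor 2484506/11 ≈ 225864.182; standard quotas: P3 1.289, P7 4.069, P6 3.684, P5 1.957.
Rounding to the nearest integer gives P3 1, P7 4, P6 4, P5 2 — total 11, matching the house size, so no adjustment is needed.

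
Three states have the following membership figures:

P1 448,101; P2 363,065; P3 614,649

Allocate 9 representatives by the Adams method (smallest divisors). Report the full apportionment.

Standard divisor 1425815/9 ≈ 158423.889; standard quotas: P1 2.828, P2 2.292, P3 3.880.
Rounding up gives 3, 3, 4 = 10 seats, so the divisor must be adjusted.
With modified divisor 193200: modified quotas P1 2.319, P2 1.879, P3 3.181.
Rounding up: P1 3, P2 2, P3 4 (total 9).

P1 3; P2 2; P3 4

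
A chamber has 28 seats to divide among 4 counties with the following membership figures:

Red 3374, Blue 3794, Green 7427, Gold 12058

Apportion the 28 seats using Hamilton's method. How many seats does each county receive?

Total 26653; standard divisor 26653/28 ≈ 951.893.
Standard quotas: Red 3.5445, Blue 3.9857, Green 7.8023, Gold 12.6674.
Lower quotas: Red 3, Blue 3, Green 7, Gold 12 (sum 25, leaving 3 seats).
Remainders in descending order: Blue 0.9857, Green 0.8023, Gold 0.6674, Red 0.5445.
Largest remainders: Blue, Green, Gold receive the extra seats.

Red=3, Blue=4, Green=8, Gold=13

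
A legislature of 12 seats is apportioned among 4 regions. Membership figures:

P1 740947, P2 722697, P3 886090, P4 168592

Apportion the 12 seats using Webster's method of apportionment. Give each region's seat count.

P1 4, P2 3, P3 4, P4 1

Standard divisor 2518326/12 ≈ 209860.5; standard quotas: P1 3.531, P2 3.444, P3 4.222, P4 0.803.
Rounding to the nearest integer gives P1 4, P2 3, P3 4, P4 1 — total 12, matching the house size, so no adjustment is needed.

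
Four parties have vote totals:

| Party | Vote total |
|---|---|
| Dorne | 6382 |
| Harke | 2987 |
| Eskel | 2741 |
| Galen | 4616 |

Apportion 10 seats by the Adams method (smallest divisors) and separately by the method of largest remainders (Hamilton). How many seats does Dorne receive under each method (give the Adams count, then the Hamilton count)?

Adams: Dorne 3, Harke 2, Eskel 2, Galen 3.
Hamilton: Dorne 4, Harke 2, Eskel 1, Galen 3.
Dorne gets 3 under Adams and 4 under Hamilton.

3 and 4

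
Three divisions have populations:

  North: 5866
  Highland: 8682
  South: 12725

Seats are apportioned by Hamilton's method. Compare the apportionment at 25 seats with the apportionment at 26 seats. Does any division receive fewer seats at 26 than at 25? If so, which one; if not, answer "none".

none

At 25 seats: North 5, Highland 8, South 12.
At 26 seats: North 6, Highland 8, South 12.
No division's allocation decreased.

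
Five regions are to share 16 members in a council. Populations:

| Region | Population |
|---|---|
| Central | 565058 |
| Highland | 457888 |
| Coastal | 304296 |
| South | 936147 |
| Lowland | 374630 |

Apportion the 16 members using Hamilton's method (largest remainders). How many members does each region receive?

Total 2638019; standard divisor 2638019/16 ≈ 164876.188.
Standard quotas: Central 3.4272, Highland 2.7772, Coastal 1.8456, South 5.6779, Lowland 2.2722.
Lower quotas: Central 3, Highland 2, Coastal 1, South 5, Lowland 2 (sum 13, leaving 3 seats).
Remainders in descending order: Coastal 0.8456, Highland 0.7772, South 0.6779, Central 0.4272, Lowland 0.2722.
The surplus seats go to Coastal, Highland, South.

Central=3, Highland=3, Coastal=2, South=6, Lowland=2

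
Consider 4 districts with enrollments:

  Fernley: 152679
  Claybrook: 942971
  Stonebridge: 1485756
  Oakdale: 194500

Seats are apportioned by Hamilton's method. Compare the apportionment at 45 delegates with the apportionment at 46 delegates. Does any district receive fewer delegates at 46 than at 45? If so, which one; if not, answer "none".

Fernley

At 45 seats: Fernley 3, Claybrook 15, Stonebridge 24, Oakdale 3.
At 46 seats: Fernley 2, Claybrook 16, Stonebridge 25, Oakdale 3.
Fernley drops from 3 to 2.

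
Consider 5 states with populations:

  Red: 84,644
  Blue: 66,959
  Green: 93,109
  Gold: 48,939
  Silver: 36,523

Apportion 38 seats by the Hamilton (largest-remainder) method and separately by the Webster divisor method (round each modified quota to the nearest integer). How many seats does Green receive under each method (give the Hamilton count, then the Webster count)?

Hamilton: Red 10, Blue 8, Green 11, Gold 5, Silver 4.
Webster: Red 10, Blue 8, Green 10, Gold 6, Silver 4.
Green gets 11 under Hamilton and 10 under Webster.

11 and 10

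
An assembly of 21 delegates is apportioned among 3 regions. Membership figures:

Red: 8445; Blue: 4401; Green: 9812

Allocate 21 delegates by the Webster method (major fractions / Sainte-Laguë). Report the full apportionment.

Red: 8, Blue: 4, Green: 9

Standard divisor 22658/21 ≈ 1078.952; standard quotas: Red 7.827, Blue 4.079, Green 9.094.
Rounding to the nearest integer gives Red 8, Blue 4, Green 9 — total 21, matching the house size, so no adjustment is needed.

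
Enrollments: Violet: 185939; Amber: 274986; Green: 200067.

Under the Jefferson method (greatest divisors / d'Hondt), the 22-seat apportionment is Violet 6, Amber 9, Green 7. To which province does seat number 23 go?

Priority for the next seat is population ÷ (current seats + 1).
Priorities: Violet 26562.714, Amber 27498.600, Green 25008.375.
Highest priority: Amber.

Amber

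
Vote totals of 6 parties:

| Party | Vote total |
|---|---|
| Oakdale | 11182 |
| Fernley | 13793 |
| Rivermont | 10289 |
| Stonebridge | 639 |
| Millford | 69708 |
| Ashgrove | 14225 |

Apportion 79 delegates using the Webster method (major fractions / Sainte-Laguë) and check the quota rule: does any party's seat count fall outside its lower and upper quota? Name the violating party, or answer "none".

Standard quotas: Oakdale 7.372, Fernley 9.093, Rivermont 6.783, Stonebridge 0.421, Millford 45.954, Ashgrove 9.378.
Webster allocation: Oakdale 7, Fernley 9, Rivermont 7, Stonebridge 0, Millford 47, Ashgrove 9.
Millford has quota 45.954 (lower 45, upper 46) but receives 47 — outside the quota interval.

Millford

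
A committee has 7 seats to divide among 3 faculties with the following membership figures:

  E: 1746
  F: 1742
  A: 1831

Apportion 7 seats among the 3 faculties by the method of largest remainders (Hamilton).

The standard divisor is 5319/7 ≈ 759.857.
Standard quotas: E 2.298, F 2.293, A 2.410.
Lower quotas: E 2, F 2, A 2 (sum 6, leaving 1 seat).
Remainders in descending order: A 0.410, E 0.298, F 0.293.
The surplus seat goes to A.

E: 2, F: 2, A: 3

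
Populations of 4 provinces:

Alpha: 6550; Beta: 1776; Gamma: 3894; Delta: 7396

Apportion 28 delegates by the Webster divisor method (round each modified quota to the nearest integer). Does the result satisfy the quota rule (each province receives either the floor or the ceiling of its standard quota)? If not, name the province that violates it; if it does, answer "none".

Standard quotas: Alpha 9.350, Beta 2.535, Gamma 5.558, Delta 10.557.
Webster allocation: Alpha 9, Beta 3, Gamma 6, Delta 10.
Every allocation lies between the lower and upper quota.

none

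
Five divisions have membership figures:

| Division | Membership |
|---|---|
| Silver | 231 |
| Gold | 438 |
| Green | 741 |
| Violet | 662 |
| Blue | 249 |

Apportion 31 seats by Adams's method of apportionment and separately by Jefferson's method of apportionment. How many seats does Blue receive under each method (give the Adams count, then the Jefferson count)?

4 and 3

Adams: Silver 3, Gold 6, Green 9, Violet 9, Blue 4.
Jefferson: Silver 3, Gold 6, Green 10, Violet 9, Blue 3.
Blue gets 4 under Adams and 3 under Jefferson.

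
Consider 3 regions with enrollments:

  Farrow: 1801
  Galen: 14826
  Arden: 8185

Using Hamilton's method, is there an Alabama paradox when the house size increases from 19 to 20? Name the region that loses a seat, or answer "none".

Farrow

At 19 seats: Farrow 2, Galen 11, Arden 6.
At 20 seats: Farrow 1, Galen 12, Arden 7.
Farrow drops from 2 to 1.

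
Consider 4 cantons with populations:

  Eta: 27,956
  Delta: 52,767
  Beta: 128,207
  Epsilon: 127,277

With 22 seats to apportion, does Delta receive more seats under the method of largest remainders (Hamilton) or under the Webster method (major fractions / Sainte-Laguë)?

Hamilton: Eta 2, Delta 4, Beta 8, Epsilon 8.
Webster: Eta 2, Delta 3, Beta 9, Epsilon 8.
Delta gets 4 under Hamilton and 3 under Webster.

Hamilton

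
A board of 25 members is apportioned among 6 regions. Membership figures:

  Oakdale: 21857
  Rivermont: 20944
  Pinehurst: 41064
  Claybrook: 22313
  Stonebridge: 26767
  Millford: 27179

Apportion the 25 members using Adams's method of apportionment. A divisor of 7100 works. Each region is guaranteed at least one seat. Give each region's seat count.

Oakdale 4, Rivermont 3, Pinehurst 6, Claybrook 4, Stonebridge 4, Millford 4

With modified divisor 7100: modified quotas Oakdale 3.078, Rivermont 2.950, Pinehurst 5.784, Claybrook 3.143, Stonebridge 3.770, Millford 3.828.
Rounding up: Oakdale 4, Rivermont 3, Pinehurst 6, Claybrook 4, Stonebridge 4, Millford 4 (total 25).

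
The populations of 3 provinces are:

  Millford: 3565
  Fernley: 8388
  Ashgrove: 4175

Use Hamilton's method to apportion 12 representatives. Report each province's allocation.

Millford: 3; Fernley: 6; Ashgrove: 3

The standard divisor is 16128/12 = 1344.
Standard quotas: Millford 2.6525, Fernley 6.2411, Ashgrove 3.1064.
Lower quotas: Millford 2, Fernley 6, Ashgrove 3 (sum 11, leaving 1 seat).
Remainders in descending order: Millford 0.6525, Fernley 0.2411, Ashgrove 0.1064.
The surplus seat goes to Millford.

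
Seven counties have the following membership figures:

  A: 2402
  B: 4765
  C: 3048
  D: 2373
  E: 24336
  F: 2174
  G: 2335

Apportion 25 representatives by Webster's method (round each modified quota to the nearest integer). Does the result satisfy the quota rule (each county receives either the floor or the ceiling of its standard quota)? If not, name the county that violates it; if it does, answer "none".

Standard quotas: A 1.449, B 2.875, C 1.839, D 1.432, E 14.684, F 1.312, G 1.409.
Webster allocation: A 2, B 3, C 2, D 1, E 15, F 1, G 1.
Every allocation lies between the lower and upper quota.

none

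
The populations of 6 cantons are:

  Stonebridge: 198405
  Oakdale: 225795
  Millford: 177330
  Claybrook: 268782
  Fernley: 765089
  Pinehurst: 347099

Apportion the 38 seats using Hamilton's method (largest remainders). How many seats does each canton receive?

Stonebridge=4, Oakdale=4, Millford=3, Claybrook=5, Fernley=15, Pinehurst=7

Total 1982500; standard divisor 1982500/38 ≈ 52171.053.
Standard quotas: Stonebridge 3.8030, Oakdale 4.3280, Millford 3.3990, Claybrook 5.1519, Fernley 14.6650, Pinehurst 6.6531.
Lower quotas: Stonebridge 3, Oakdale 4, Millford 3, Claybrook 5, Fernley 14, Pinehurst 6 (sum 35, leaving 3 seats).
Remainders in descending order: Stonebridge 0.8030, Fernley 0.6650, Pinehurst 0.6531, Millford 0.3990, Oakdale 0.3280, Claybrook 0.1519.
Largest remainders: Stonebridge, Fernley, Pinehurst receive the extra seats.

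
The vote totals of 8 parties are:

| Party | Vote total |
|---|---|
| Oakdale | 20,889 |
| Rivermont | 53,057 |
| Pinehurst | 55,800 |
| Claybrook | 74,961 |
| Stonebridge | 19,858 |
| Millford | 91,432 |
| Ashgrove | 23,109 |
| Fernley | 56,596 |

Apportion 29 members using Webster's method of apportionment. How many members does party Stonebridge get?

Standard divisor 395702/29 ≈ 13644.897; standard quotas: Oakdale 1.531, Rivermont 3.888, Pinehurst 4.089, Claybrook 5.494, Stonebridge 1.455, Millford 6.701, Ashgrove 1.694, Fernley 4.148.
Rounding to the nearest integer gives Oakdale 2, Rivermont 4, Pinehurst 4, Claybrook 5, Stonebridge 1, Millford 7, Ashgrove 2, Fernley 4 — total 29, matching the house size, so no adjustment is needed.
Stonebridge receives 1.

1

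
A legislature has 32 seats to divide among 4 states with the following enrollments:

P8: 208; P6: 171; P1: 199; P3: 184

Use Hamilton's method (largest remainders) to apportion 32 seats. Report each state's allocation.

The standard divisor is 762/32 ≈ 23.812.
Standard quotas: P8 8.735, P6 7.181, P1 8.357, P3 7.727.
Lower quotas: P8 8, P6 7, P1 8, P3 7 (sum 30, leaving 2 seats).
Remainders in descending order: P8 0.735, P3 0.727, P1 0.357, P6 0.181.
The surplus seats go to P8, P3.

P8: 9; P6: 7; P1: 8; P3: 8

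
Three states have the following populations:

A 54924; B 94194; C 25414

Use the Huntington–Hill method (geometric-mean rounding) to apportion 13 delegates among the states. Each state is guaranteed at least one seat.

A 4; B 7; C 2

With divisor 13561: modified quotas A 4.050, B 6.946, C 1.874.
Geometric-mean thresholds: A √(4·5)=4.472, B √(6·7)=6.481, C √(1·2)=1.414.
Each quota rounded against its threshold gives A 4, B 7, C 2 (total 13).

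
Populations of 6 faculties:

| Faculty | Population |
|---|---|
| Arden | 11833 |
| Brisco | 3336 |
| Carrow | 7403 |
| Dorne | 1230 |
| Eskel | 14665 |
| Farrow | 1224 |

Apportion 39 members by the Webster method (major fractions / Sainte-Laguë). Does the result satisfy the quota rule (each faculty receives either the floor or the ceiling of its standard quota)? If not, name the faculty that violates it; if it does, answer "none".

none

Standard quotas: Arden 11.627, Brisco 3.278, Carrow 7.274, Dorne 1.209, Eskel 14.410, Farrow 1.203.
Webster allocation: Arden 12, Brisco 3, Carrow 7, Dorne 1, Eskel 15, Farrow 1.
Every allocation lies between the lower and upper quota.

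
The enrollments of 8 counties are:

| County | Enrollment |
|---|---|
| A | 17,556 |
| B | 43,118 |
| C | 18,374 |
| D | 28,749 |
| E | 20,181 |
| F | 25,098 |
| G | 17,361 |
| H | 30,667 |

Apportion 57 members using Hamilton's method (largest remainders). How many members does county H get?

9

Standard divisor: 201104 ÷ 57 ≈ 3528.14.
Standard quotas: A 4.9760, B 12.2212, C 5.2078, D 8.1485, E 5.7200, F 7.1137, G 4.9207, H 8.6921.
Lower quotas: A 4, B 12, C 5, D 8, E 5, F 7, G 4, H 8 (sum 53, leaving 4 seats).
Remainders in descending order: A 0.9760, G 0.9207, E 0.7200, H 0.6921, B 0.2212, C 0.2078, D 0.1485, F 0.1137.
The surplus seats go to A, G, E, H.
H receives 9.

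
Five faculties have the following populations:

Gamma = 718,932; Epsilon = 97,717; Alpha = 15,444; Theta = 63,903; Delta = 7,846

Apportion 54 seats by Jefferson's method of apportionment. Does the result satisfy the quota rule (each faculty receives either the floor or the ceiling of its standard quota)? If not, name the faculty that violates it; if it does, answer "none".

Standard quotas: Gamma 42.953, Epsilon 5.838, Alpha 0.923, Theta 3.818, Delta 0.469.
Jefferson allocation: Gamma 45, Epsilon 6, Alpha 0, Theta 3, Delta 0.
Gamma has quota 42.953 (lower 42, upper 43) but receives 45 — outside the quota interval.

Gamma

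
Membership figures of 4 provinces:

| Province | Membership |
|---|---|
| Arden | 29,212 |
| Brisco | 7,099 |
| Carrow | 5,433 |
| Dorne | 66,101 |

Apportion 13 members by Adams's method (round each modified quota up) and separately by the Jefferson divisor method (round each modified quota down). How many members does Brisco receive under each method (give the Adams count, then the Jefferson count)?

Adams: Arden 4, Brisco 1, Carrow 1, Dorne 7.
Jefferson: Arden 4, Brisco 0, Carrow 0, Dorne 9.
Brisco gets 1 under Adams and 0 under Jefferson.

1 and 0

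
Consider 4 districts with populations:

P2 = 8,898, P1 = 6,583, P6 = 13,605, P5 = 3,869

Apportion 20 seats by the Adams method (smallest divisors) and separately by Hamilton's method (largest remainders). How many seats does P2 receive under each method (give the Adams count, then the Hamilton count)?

5 and 6

Adams: P2 5, P1 4, P6 8, P5 3.
Hamilton: P2 6, P1 4, P6 8, P5 2.
P2 gets 5 under Adams and 6 under Hamilton.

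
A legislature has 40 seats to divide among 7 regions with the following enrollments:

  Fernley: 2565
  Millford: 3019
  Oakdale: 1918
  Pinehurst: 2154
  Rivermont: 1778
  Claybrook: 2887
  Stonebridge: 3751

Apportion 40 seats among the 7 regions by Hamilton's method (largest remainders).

Standard divisor: 18072 ÷ 40 ≈ 451.8.
Standard quotas: Fernley 5.677, Millford 6.682, Oakdale 4.245, Pinehurst 4.768, Rivermont 3.935, Claybrook 6.390, Stonebridge 8.302.
Lower quotas: Fernley 5, Millford 6, Oakdale 4, Pinehurst 4, Rivermont 3, Claybrook 6, Stonebridge 8 (sum 36, leaving 4 seats).
Remainders in descending order: Rivermont 0.935, Pinehurst 0.768, Millford 0.682, Fernley 0.677, Claybrook 0.390, Stonebridge 0.302, Oakdale 0.245.
The surplus seats go to Rivermont, Pinehurst, Millford, Fernley.

Fernley: 6, Millford: 7, Oakdale: 4, Pinehurst: 5, Rivermont: 4, Claybrook: 6, Stonebridge: 8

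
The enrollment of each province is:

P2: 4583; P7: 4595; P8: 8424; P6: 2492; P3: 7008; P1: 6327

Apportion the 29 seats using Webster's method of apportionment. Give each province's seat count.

Standard divisor 33429/29 ≈ 1152.724; standard quotas: P2 3.976, P7 3.986, P8 7.308, P6 2.162, P3 6.080, P1 5.489.
Rounding to the nearest integer gives 4, 4, 7, 2, 6, 5 = 28 seats, so the divisor must be adjusted.
With modified divisor 1140: modified quotas P2 4.020, P7 4.031, P8 7.389, P6 2.186, P3 6.147, P1 5.550.
Rounding to the nearest integer: P2 4, P7 4, P8 7, P6 2, P3 6, P1 6 (total 29).

P2 4; P7 4; P8 7; P6 2; P3 6; P1 6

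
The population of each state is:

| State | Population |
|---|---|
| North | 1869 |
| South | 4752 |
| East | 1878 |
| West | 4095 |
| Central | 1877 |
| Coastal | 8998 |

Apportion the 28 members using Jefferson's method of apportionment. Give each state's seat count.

North: 2; South: 6; East: 2; West: 5; Central: 2; Coastal: 11

Standard divisor 23469/28 ≈ 838.179; standard quotas: North 2.230, South 5.669, East 2.241, West 4.886, Central 2.239, Coastal 10.735.
Rounding down gives 2, 5, 2, 4, 2, 10 = 25 seats, so the divisor must be adjusted.
With modified divisor 770: modified quotas North 2.427, South 6.171, East 2.439, West 5.318, Central 2.438, Coastal 11.686.
Rounding down: North 2, South 6, East 2, West 5, Central 2, Coastal 11 (total 28).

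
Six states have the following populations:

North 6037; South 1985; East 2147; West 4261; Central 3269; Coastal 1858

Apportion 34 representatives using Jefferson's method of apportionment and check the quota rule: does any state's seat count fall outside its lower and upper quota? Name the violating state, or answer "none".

none

Standard quotas: North 10.495, South 3.451, East 3.733, West 7.408, Central 5.683, Coastal 3.230.
Jefferson allocation: North 11, South 3, East 4, West 7, Central 6, Coastal 3.
Every allocation lies between the lower and upper quota.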